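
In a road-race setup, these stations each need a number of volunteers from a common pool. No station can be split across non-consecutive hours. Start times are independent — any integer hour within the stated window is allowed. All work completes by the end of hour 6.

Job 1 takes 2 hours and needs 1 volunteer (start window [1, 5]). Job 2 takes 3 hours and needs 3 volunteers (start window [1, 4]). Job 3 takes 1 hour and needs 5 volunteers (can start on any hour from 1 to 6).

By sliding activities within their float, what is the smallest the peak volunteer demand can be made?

5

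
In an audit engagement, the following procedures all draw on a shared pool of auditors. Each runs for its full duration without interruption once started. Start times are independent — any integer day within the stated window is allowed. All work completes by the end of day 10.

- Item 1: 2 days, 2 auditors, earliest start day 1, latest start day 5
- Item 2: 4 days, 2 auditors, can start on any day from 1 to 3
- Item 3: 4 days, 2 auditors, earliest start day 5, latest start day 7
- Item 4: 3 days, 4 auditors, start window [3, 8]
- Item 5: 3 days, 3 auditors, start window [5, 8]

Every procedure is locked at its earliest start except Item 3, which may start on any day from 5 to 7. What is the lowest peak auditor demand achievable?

Item 3@5: d1:4  d2:4  d3:6  d4:6  d5:9  d6:5  d7:5  d8:2  d9:0  d10:0 → peak 9
Item 3@6: d1:4  d2:4  d3:6  d4:6  d5:7  d6:5  d7:5  d8:2  d9:2  d10:0 → peak 7
Item 3@7: d1:4  d2:4  d3:6  d4:6  d5:7  d6:3  d7:5  d8:2  d9:2  d10:2 → peak 7
Best is Item 3@6, peak 7.

7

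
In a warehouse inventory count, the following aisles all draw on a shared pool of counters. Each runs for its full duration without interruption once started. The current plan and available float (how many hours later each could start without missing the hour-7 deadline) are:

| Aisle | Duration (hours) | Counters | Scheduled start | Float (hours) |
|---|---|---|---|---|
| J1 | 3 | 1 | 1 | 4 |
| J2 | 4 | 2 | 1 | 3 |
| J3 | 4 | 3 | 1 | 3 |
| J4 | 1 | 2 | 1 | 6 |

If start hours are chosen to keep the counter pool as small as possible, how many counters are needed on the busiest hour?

5

Early-start (J1@1, J2@1, J3@1, J4@1) gives peak 8: h1:8  h2:6  h3:6  h4:5  h5:0  h6:0  h7:0.
Shift J3→4.
Schedule J1@1, J2@1, J3@4, J4@1: h1:5  h2:3  h3:3  h4:5  h5:3  h6:3  h7:3 — peak 5.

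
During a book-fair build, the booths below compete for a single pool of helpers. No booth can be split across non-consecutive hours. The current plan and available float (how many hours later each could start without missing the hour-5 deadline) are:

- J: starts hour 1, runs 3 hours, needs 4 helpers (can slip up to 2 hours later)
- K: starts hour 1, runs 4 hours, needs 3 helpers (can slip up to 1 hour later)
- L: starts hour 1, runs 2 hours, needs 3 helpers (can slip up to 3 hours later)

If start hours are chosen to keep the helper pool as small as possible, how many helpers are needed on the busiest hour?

Early-start (J@1, K@1, L@1) gives peak 10: h1:10  h2:10  h3:7  h4:3  h5:0.
Shift L→4.
Schedule J@1, K@1, L@4: h1:7  h2:7  h3:7  h4:6  h5:3 — peak 7.
No arrangement of the 24 feasible schedules does better.

7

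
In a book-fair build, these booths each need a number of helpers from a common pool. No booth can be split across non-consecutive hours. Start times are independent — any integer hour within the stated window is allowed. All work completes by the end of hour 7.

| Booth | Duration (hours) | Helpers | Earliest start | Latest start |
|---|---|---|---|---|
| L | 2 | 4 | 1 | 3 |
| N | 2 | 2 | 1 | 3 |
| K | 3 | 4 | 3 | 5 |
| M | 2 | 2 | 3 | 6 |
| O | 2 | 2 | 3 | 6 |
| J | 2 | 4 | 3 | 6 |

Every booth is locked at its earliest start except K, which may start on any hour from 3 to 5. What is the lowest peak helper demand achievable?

K@3: h1:6  h2:6  h3:12  h4:12  h5:4  h6:0  h7:0 → peak 12
K@4: h1:6  h2:6  h3:8  h4:12  h5:4  h6:4  h7:0 → peak 12
K@5: h1:6  h2:6  h3:8  h4:8  h5:4  h6:4  h7:4 → peak 8
Best is K@5, peak 8.

8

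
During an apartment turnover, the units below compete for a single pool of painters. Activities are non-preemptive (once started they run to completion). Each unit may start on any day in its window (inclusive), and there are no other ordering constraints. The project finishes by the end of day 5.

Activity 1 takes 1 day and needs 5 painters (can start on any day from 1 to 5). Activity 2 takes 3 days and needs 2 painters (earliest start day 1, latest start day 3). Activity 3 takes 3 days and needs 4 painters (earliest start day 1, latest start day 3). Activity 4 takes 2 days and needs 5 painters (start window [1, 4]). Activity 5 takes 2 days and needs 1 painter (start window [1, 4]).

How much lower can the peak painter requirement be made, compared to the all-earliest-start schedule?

8

Early-start peak: d1:17  d2:12  d3:6  d4:0  d5:0 ⇒ 17.
Leveled (Activity 1@1, Activity 2@1, Activity 3@2, Activity 4@4, Activity 5@1): d1:8  d2:7  d3:6  d4:9  d5:5 ⇒ 9.
Reduction 17 − 9 = 8.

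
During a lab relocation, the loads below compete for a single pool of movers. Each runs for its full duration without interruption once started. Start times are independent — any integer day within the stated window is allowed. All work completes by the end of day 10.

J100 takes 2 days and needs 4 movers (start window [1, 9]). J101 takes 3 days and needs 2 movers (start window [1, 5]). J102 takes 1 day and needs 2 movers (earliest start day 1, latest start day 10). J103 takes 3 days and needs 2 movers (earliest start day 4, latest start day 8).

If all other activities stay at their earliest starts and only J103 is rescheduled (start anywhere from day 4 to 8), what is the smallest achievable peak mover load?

J103@4: d1:8  d2:6  d3:2  d4:2  d5:2  d6:2  d7:0  d8:0  d9:0  d10:0 → peak 8
J103@5: d1:8  d2:6  d3:2  d4:0  d5:2  d6:2  d7:2  d8:0  d9:0  d10:0 → peak 8
J103@6: d1:8  d2:6  d3:2  d4:0  d5:0  d6:2  d7:2  d8:2  d9:0  d10:0 → peak 8
J103@7: d1:8  d2:6  d3:2  d4:0  d5:0  d6:0  d7:2  d8:2  d9:2  d10:0 → peak 8
J103@8: d1:8  d2:6  d3:2  d4:0  d5:0  d6:0  d7:0  d8:2  d9:2  d10:2 → peak 8
Best is J103@4, peak 8.

8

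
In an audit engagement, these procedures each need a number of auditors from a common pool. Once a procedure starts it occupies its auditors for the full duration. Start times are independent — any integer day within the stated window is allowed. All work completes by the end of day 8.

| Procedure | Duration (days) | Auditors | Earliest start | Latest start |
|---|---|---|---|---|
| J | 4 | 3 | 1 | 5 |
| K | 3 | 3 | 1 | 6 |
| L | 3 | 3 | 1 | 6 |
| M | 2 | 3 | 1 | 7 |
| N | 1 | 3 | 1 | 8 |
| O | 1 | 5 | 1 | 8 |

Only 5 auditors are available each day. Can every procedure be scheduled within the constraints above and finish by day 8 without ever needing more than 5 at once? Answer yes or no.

no

Total auditor-days = 44; over 8 days the average is 44/8 > 5, so some day must exceed 5.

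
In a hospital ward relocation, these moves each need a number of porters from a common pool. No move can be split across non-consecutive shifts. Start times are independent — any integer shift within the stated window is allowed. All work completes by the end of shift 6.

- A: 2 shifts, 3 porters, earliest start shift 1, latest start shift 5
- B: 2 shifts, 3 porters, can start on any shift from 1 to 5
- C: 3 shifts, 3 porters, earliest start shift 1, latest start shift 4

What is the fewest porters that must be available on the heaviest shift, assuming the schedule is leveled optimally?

6

Early-start (A@1, B@1, C@1) gives peak 9: s1:9  s2:9  s3:3  s4:0  s5:0  s6:0.
Shift C→3.
Schedule A@1, B@1, C@3: s1:6  s2:6  s3:3  s4:3  s5:3  s6:0 — peak 6.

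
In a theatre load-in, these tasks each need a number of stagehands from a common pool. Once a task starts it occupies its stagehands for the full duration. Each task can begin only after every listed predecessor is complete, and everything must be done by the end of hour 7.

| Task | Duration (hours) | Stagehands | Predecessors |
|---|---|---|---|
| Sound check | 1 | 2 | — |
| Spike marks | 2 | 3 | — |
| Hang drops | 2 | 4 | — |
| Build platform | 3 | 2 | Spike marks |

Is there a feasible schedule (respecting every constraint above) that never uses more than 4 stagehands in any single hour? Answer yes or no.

Schedule Sound check@3, Spike marks@1, Hang drops@6, Build platform@3: h1:3  h2:3  h3:4  h4:2  h5:2  h6:4  h7:4 — peak 4 ≤ 4.

yes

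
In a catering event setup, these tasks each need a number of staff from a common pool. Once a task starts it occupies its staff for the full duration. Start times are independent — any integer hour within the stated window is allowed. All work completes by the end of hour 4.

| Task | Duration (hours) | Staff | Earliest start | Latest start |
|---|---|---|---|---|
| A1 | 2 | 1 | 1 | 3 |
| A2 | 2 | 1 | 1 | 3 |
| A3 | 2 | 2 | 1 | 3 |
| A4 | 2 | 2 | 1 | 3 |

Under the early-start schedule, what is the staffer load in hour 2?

6

At early start, hour 2 has: A1, A2, A3, A4.
Demand: 1 + 1 + 2 + 2 = 6.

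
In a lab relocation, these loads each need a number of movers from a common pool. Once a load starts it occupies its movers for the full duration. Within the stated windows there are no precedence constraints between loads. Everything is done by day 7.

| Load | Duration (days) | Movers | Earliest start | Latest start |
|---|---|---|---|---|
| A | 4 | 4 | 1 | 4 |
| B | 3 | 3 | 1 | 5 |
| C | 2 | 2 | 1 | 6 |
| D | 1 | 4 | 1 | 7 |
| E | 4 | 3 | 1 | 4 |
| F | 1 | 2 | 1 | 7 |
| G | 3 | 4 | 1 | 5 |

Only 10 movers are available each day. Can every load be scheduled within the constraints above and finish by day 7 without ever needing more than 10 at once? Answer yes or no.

Schedule A@1, B@1, C@1, D@7, E@3, F@4, G@5: d1:9  d2:9  d3:10  d4:9  d5:7  d6:7  d7:8 — peak 10 ≤ 10.

yes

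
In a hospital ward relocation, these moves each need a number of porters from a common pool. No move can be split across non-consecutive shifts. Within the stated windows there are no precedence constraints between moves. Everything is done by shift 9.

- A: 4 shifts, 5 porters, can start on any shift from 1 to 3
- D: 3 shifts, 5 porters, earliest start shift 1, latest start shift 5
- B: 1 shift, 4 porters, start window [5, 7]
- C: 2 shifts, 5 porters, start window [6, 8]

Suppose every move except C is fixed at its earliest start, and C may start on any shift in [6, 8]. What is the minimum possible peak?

10

C@6: s1:10  s2:10  s3:10  s4:5  s5:4  s6:5  s7:5  s8:0  s9:0 → peak 10
C@7: s1:10  s2:10  s3:10  s4:5  s5:4  s6:0  s7:5  s8:5  s9:0 → peak 10
C@8: s1:10  s2:10  s3:10  s4:5  s5:4  s6:0  s7:0  s8:5  s9:5 → peak 10
Best is C@6, peak 10.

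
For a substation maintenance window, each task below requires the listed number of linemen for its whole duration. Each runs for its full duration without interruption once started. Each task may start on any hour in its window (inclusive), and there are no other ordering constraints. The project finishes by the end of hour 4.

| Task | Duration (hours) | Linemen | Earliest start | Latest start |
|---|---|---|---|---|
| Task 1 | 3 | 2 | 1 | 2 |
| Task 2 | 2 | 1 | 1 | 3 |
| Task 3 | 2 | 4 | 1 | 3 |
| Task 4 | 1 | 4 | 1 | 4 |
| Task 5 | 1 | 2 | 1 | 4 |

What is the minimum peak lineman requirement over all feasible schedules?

6

Early-start (Task 1@1, Task 2@1, Task 3@1, Task 4@1, Task 5@1) gives peak 13: h1:13  h2:7  h3:2  h4:0.
Shift Task 2→3, Task 4→4, Task 5→3.
Schedule Task 1@1, Task 2@3, Task 3@1, Task 4@4, Task 5@3: h1:6  h2:6  h3:5  h4:5 — peak 6.
Total lineman-hours = 22 over 4 hours ⇒ peak ≥ ⌈22/4⌉ = 6, so 6 is optimal.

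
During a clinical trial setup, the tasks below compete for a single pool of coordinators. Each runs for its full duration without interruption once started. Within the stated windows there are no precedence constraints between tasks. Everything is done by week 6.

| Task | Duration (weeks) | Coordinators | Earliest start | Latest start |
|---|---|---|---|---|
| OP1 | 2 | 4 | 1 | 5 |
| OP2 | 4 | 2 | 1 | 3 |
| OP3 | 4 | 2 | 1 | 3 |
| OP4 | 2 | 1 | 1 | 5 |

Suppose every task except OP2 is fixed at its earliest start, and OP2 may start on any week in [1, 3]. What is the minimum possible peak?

7

OP2@1: w1:9  w2:9  w3:4  w4:4  w5:0  w6:0 → peak 9
OP2@2: w1:7  w2:9  w3:4  w4:4  w5:2  w6:0 → peak 9
OP2@3: w1:7  w2:7  w3:4  w4:4  w5:2  w6:2 → peak 7
Best is OP2@3, peak 7.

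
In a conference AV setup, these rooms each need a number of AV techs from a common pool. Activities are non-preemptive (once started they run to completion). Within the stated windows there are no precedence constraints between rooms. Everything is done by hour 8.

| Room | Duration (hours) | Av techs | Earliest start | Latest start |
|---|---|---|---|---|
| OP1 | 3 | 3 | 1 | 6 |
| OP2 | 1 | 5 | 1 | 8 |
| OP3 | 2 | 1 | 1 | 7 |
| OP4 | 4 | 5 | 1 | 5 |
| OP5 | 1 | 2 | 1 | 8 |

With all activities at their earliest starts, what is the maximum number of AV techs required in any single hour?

16

Early-start schedule: OP1@1, OP2@1, OP3@1, OP4@1, OP5@1.
Load per hour: hour 1: 16, hour 2: 9, hour 3: 8, hour 4: 5, hour 5: 0, hour 6: 0, hour 7: 0, hour 8: 0.
Peak is 16.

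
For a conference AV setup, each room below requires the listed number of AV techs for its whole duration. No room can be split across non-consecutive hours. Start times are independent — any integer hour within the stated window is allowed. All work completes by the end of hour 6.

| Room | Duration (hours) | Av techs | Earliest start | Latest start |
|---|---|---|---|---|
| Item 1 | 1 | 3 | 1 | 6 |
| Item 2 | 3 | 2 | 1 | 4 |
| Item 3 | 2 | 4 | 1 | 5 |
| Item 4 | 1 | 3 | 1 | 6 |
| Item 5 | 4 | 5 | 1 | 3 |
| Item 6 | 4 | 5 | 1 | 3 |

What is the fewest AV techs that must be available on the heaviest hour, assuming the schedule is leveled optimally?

12

Early-start (Item 1@1, Item 2@1, Item 3@1, Item 4@1, Item 5@1, Item 6@1) gives peak 22: h1:22  h2:16  h3:12  h4:10  h5:0  h6:0.
Shift Item 5→2, Item 6→3.
Schedule Item 1@1, Item 2@1, Item 3@1, Item 4@1, Item 5@2, Item 6@3: h1:12  h2:11  h3:12  h4:10  h5:10  h6:5 — peak 12.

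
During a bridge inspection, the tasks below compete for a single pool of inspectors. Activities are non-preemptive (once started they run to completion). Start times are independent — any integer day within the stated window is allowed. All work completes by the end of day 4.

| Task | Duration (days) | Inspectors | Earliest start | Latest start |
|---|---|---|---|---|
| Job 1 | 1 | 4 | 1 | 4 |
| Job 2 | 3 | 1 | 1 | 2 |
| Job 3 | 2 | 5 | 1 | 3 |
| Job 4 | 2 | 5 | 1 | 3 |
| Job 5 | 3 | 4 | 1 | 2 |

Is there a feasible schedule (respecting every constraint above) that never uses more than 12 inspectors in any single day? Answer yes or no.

yes

Schedule Job 1@1, Job 2@1, Job 3@1, Job 4@3, Job 5@2: d1:10  d2:10  d3:10  d4:9 — peak 10 ≤ 12.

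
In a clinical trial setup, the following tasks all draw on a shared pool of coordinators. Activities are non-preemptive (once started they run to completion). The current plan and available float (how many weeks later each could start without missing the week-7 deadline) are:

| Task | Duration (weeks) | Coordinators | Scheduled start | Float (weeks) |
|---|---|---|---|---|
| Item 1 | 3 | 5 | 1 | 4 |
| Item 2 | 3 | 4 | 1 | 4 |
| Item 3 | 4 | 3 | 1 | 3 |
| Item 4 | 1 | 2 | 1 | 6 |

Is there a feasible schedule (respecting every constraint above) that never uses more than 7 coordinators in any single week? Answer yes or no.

yes

Schedule Item 1@1, Item 2@4, Item 3@4, Item 4@1: w1:7  w2:5  w3:5  w4:7  w5:7  w6:7  w7:3 — peak 7 ≤ 7.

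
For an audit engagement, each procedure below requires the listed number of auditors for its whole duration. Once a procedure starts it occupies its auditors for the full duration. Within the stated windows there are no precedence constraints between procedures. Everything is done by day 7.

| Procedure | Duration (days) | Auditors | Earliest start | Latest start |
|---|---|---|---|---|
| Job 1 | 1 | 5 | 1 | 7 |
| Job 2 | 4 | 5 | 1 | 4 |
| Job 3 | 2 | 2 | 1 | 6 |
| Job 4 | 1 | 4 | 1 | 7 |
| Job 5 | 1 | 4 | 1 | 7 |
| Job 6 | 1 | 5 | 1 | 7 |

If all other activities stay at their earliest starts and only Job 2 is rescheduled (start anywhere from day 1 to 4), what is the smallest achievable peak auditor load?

Job 2@1: d1:25  d2:7  d3:5  d4:5  d5:0  d6:0  d7:0 → peak 25
Job 2@2: d1:20  d2:7  d3:5  d4:5  d5:5  d6:0  d7:0 → peak 20
Job 2@3: d1:20  d2:2  d3:5  d4:5  d5:5  d6:5  d7:0 → peak 20
Job 2@4: d1:20  d2:2  d3:0  d4:5  d5:5  d6:5  d7:5 → peak 20
Best is Job 2@2, peak 20.

20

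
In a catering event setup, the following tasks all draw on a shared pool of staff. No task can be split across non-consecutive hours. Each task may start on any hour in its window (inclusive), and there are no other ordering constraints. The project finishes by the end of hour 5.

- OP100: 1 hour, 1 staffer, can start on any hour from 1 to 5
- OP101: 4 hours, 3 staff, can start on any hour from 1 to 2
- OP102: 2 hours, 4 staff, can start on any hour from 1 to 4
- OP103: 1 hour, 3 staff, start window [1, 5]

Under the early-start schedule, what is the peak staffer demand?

Early-start schedule: OP100@1, OP101@1, OP102@1, OP103@1.
Load per hour: hour 1: 11, hour 2: 7, hour 3: 3, hour 4: 3, hour 5: 0.
Peak is 11.

11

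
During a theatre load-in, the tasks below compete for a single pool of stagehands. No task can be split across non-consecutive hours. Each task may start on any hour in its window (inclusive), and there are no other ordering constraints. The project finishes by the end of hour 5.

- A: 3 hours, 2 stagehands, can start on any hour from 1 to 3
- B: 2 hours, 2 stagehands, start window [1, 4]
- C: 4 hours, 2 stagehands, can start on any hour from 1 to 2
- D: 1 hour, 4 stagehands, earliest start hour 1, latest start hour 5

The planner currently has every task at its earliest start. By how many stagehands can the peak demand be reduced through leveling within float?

Early-start peak: h1:10  h2:6  h3:4  h4:2  h5:0 ⇒ 10.
Leveled (A@1, B@1, C@1, D@4): h1:6  h2:6  h3:4  h4:6  h5:0 ⇒ 6.
Reduction 10 − 6 = 4.

4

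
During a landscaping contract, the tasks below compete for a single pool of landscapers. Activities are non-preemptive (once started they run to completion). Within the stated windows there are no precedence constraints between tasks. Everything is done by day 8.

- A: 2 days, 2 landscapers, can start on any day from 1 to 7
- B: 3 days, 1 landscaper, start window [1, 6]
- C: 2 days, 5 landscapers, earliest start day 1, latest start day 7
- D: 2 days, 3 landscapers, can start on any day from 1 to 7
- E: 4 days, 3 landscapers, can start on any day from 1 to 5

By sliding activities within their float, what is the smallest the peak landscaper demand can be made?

5

Early-start (A@1, B@1, C@1, D@1, E@1) gives peak 14: d1:14  d2:14  d3:4  d4:3  d5:0  d6:0  d7:0  d8:0.
Shift B→3, C→7, E→3.
Schedule A@1, B@3, C@7, D@1, E@3: d1:5  d2:5  d3:4  d4:4  d5:4  d6:3  d7:5  d8:5 — peak 5.
Total landscaper-days = 35 over 8 days ⇒ peak ≥ ⌈35/8⌉ = 5, so 5 is optimal.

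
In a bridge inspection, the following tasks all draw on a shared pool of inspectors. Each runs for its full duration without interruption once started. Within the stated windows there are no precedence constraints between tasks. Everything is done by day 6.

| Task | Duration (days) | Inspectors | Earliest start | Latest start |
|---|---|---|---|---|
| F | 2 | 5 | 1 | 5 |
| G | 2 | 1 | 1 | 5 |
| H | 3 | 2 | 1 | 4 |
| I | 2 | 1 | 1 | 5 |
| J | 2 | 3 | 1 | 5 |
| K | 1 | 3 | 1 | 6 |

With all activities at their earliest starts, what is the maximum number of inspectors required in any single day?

Early-start schedule: F@1, G@1, H@1, I@1, J@1, K@1.
Load per day: day 1: 15, day 2: 12, day 3: 2, day 4: 0, day 5: 0, day 6: 0.
Peak is 15.

15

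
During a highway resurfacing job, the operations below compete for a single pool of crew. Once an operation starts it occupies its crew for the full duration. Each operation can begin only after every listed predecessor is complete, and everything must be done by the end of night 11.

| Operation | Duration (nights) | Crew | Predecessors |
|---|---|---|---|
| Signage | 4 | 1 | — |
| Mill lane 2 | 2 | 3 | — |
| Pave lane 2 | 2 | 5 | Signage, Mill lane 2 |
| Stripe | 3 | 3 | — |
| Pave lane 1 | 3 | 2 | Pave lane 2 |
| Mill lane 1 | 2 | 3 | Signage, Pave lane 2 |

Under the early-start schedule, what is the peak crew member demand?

7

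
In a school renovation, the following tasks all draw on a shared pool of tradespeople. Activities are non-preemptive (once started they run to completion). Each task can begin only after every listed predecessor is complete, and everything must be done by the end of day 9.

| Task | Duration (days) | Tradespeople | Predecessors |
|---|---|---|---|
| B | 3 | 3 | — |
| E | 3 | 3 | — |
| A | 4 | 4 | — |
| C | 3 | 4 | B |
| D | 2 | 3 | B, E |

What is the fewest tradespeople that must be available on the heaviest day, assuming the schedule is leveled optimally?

Early-start (B@1, E@1, A@1, C@4, D@4) gives peak 11: d1:10  d2:10  d3:10  d4:11  d5:7  d6:4  d7:0  d8:0  d9:0.
Shift E→4, C→5, D→7.
Schedule B@1, E@4, A@1, C@5, D@7: d1:7  d2:7  d3:7  d4:7  d5:7  d6:7  d7:7  d8:3  d9:0 — peak 7.

7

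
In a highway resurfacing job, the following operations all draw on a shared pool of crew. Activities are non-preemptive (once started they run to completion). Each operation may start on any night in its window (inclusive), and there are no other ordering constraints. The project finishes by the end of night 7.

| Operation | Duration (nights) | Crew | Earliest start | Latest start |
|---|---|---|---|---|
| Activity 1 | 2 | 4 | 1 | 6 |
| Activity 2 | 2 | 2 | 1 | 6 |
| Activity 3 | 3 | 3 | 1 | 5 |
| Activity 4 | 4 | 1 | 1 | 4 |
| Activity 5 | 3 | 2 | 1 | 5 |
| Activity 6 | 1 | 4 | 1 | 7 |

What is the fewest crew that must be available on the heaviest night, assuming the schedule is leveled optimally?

Early-start (Activity 1@1, Activity 2@1, Activity 3@1, Activity 4@1, Activity 5@1, Activity 6@1) gives peak 16: n1:16  n2:12  n3:6  n4:1  n5:0  n6:0  n7:0.
Shift Activity 3→3, Activity 4→3, Activity 5→3, Activity 6→6.
Schedule Activity 1@1, Activity 2@1, Activity 3@3, Activity 4@3, Activity 5@3, Activity 6@6: n1:6  n2:6  n3:6  n4:6  n5:6  n6:5  n7:0 — peak 6.

6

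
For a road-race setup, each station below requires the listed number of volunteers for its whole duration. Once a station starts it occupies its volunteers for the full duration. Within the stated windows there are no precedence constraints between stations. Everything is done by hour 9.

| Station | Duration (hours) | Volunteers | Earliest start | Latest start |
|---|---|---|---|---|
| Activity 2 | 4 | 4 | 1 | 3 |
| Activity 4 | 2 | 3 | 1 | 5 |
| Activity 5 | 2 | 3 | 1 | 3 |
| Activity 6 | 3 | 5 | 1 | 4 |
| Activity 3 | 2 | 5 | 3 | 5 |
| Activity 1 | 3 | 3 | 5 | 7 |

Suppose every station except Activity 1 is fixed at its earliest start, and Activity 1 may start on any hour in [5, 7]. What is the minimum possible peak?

Activity 1@5: h1:15  h2:15  h3:14  h4:9  h5:3  h6:3  h7:3  h8:0  h9:0 → peak 15
Activity 1@6: h1:15  h2:15  h3:14  h4:9  h5:0  h6:3  h7:3  h8:3  h9:0 → peak 15
Activity 1@7: h1:15  h2:15  h3:14  h4:9  h5:0  h6:0  h7:3  h8:3  h9:3 → peak 15
Best is Activity 1@5, peak 15.

15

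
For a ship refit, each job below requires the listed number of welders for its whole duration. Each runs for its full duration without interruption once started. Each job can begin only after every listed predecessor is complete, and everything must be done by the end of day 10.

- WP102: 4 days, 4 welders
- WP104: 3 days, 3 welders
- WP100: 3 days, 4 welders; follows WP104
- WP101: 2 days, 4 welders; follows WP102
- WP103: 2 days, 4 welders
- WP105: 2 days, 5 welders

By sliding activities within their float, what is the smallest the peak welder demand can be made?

8

Early-start (WP102@1, WP104@1, WP100@4, WP101@5, WP103@1, WP105@1) gives peak 16: d1:16  d2:16  d3:7  d4:8  d5:8  d6:8  d7:0  d8:0  d9:0  d10:0.
Shift WP103→7, WP105→9.
Schedule WP102@1, WP104@1, WP100@4, WP101@5, WP103@7, WP105@9: d1:7  d2:7  d3:7  d4:8  d5:8  d6:8  d7:4  d8:4  d9:5  d10:5 — peak 8.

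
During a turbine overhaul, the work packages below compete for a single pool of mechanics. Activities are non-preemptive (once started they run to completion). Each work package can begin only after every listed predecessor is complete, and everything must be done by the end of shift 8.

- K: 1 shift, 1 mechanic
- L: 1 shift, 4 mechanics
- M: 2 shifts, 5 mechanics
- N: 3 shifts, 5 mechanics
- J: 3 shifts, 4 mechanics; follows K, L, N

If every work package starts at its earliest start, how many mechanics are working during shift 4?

4

At early start, shift 4 has: J.
Demand: 4 = 4.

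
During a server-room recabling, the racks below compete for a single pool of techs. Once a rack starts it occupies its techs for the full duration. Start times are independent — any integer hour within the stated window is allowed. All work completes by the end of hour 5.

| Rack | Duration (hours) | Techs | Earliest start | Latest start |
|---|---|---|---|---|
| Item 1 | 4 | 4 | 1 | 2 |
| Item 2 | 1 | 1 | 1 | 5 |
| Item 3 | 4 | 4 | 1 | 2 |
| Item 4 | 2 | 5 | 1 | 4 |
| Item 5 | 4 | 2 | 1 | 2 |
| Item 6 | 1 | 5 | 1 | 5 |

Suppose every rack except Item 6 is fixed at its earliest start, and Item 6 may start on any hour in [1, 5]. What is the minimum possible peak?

16

Item 6@1: h1:21  h2:15  h3:10  h4:10  h5:0 → peak 21
Item 6@2: h1:16  h2:20  h3:10  h4:10  h5:0 → peak 20
Item 6@3: h1:16  h2:15  h3:15  h4:10  h5:0 → peak 16
Item 6@4: h1:16  h2:15  h3:10  h4:15  h5:0 → peak 16
Item 6@5: h1:16  h2:15  h3:10  h4:10  h5:5 → peak 16
Best is Item 6@3, peak 16.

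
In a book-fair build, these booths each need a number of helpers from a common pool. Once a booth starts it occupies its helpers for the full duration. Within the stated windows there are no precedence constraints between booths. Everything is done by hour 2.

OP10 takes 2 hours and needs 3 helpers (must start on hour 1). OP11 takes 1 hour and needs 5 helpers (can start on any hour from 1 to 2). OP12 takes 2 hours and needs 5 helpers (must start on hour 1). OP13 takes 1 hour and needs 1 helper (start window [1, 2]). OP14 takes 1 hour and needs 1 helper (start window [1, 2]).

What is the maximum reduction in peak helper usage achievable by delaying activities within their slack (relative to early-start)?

2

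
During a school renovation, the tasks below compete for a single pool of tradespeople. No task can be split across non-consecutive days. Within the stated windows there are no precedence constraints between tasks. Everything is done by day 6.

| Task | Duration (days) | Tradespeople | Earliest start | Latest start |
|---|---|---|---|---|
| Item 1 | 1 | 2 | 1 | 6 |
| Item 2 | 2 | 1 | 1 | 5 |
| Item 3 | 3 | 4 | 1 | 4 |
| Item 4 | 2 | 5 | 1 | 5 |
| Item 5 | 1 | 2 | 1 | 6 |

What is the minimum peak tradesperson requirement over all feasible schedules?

Early-start (Item 1@1, Item 2@1, Item 3@1, Item 4@1, Item 5@1) gives peak 14: d1:14  d2:10  d3:4  d4:0  d5:0  d6:0.
Shift Item 3→2, Item 4→5.
Schedule Item 1@1, Item 2@1, Item 3@2, Item 4@5, Item 5@1: d1:5  d2:5  d3:4  d4:4  d5:5  d6:5 — peak 5.
Total tradesperson-days = 28 over 6 days ⇒ peak ≥ ⌈28/6⌉ = 5, so 5 is optimal.

5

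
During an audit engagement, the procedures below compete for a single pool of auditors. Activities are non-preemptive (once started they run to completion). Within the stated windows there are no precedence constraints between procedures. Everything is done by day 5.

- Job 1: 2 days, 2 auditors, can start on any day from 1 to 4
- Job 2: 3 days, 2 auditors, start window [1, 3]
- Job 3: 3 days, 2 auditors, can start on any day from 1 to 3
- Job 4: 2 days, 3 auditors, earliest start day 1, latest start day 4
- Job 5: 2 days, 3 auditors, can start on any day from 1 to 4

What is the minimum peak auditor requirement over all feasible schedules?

Early-start (Job 1@1, Job 2@1, Job 3@1, Job 4@1, Job 5@1) gives peak 12: d1:12  d2:12  d3:4  d4:0  d5:0.
Shift Job 4→4, Job 5→4.
Schedule Job 1@1, Job 2@1, Job 3@1, Job 4@4, Job 5@4: d1:6  d2:6  d3:4  d4:6  d5:6 — peak 6.
Total auditor-days = 28 over 5 days ⇒ peak ≥ ⌈28/5⌉ = 6, so 6 is optimal.

6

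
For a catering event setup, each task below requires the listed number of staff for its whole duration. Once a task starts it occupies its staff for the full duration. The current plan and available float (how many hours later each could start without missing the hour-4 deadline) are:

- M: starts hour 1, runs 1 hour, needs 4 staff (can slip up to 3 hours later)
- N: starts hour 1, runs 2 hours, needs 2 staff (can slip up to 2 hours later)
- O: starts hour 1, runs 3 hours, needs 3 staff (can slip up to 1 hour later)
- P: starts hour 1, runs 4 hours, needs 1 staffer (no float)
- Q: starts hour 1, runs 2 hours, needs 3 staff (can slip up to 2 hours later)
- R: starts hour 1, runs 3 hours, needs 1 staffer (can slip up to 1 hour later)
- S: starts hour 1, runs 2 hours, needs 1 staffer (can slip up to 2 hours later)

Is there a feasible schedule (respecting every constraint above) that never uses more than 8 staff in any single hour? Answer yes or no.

Schedule M@1, N@1, O@2, P@1, Q@3, R@2, S@1: h1:8  h2:8  h3:8  h4:8 — peak 8 ≤ 8.

yes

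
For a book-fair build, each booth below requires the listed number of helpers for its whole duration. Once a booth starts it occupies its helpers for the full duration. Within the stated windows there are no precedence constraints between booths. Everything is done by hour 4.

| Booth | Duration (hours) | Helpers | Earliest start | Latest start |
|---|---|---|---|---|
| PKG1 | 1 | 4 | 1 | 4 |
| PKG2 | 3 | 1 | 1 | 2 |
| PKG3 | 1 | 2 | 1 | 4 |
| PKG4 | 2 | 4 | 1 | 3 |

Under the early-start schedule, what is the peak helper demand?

Early-start schedule: PKG1@1, PKG2@1, PKG3@1, PKG4@1.
Load per hour: hour 1: 11, hour 2: 5, hour 3: 1, hour 4: 0.
Peak is 11.

11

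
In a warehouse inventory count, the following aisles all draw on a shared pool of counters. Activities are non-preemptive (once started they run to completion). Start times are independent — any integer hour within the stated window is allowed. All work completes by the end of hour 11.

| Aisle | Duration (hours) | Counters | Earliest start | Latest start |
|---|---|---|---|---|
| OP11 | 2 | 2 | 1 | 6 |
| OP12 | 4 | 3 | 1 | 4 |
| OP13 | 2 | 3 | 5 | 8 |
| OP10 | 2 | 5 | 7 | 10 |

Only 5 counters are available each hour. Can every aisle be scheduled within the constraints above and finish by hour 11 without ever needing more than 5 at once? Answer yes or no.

yes

Schedule OP11@1, OP12@1, OP13@5, OP10@7: h1:5  h2:5  h3:3  h4:3  h5:3  h6:3  h7:5  h8:5  h9:0  h10:0  h11:0 — peak 5 ≤ 5.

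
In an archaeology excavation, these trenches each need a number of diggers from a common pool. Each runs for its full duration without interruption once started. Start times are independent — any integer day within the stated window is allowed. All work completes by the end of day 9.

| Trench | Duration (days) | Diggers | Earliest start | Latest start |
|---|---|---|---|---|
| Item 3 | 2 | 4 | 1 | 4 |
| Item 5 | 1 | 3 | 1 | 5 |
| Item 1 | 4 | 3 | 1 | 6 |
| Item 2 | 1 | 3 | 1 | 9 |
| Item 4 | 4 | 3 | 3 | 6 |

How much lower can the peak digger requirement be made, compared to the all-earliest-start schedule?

7

Early-start peak: d1:13  d2:7  d3:6  d4:6  d5:3  d6:3  d7:0  d8:0  d9:0 ⇒ 13.
Leveled (Item 3@1, Item 5@3, Item 1@3, Item 2@4, Item 4@5): d1:4  d2:4  d3:6  d4:6  d5:6  d6:6  d7:3  d8:3  d9:0 ⇒ 6.
Reduction 13 − 6 = 7.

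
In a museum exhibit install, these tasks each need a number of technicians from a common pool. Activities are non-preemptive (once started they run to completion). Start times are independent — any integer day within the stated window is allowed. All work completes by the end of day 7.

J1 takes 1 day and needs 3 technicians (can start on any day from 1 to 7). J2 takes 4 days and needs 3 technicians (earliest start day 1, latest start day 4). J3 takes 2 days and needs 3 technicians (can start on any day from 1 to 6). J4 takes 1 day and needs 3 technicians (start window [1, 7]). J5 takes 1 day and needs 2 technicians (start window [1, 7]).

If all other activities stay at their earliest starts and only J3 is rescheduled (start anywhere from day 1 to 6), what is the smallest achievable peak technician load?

J3@1: d1:14  d2:6  d3:3  d4:3  d5:0  d6:0  d7:0 → peak 14
J3@2: d1:11  d2:6  d3:6  d4:3  d5:0  d6:0  d7:0 → peak 11
J3@3: d1:11  d2:3  d3:6  d4:6  d5:0  d6:0  d7:0 → peak 11
J3@4: d1:11  d2:3  d3:3  d4:6  d5:3  d6:0  d7:0 → peak 11
J3@5: d1:11  d2:3  d3:3  d4:3  d5:3  d6:3  d7:0 → peak 11
J3@6: d1:11  d2:3  d3:3  d4:3  d5:0  d6:3  d7:3 → peak 11
Best is J3@2, peak 11.

11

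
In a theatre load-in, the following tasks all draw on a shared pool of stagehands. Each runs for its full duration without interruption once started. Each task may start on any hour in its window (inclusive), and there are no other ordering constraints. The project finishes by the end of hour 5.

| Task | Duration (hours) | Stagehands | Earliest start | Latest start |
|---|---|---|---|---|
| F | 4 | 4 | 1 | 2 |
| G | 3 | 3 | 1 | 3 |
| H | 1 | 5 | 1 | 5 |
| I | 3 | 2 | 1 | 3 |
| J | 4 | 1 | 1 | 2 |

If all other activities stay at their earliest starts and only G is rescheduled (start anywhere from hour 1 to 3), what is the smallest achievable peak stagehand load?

G@1: h1:15  h2:10  h3:10  h4:5  h5:0 → peak 15
G@2: h1:12  h2:10  h3:10  h4:8  h5:0 → peak 12
G@3: h1:12  h2:7  h3:10  h4:8  h5:3 → peak 12
Best is G@2, peak 12.

12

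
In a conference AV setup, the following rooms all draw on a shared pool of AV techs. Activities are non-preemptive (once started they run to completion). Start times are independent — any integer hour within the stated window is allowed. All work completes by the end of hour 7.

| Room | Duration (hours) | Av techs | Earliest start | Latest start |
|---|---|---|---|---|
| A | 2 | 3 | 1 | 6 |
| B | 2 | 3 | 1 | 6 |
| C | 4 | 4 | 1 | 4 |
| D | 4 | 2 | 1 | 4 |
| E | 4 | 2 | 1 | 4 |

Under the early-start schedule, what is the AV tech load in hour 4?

At early start, hour 4 has: C, D, E.
Demand: 4 + 2 + 2 = 8.

8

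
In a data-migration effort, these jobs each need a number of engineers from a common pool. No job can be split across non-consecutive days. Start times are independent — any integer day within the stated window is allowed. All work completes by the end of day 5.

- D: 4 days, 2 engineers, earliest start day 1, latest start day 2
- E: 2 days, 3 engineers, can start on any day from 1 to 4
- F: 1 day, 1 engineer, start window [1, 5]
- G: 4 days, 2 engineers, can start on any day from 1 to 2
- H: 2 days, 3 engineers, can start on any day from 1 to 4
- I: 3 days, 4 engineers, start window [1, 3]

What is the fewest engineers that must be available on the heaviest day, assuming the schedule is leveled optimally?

Early-start (D@1, E@1, F@1, G@1, H@1, I@1) gives peak 15: d1:15  d2:14  d3:8  d4:4  d5:0.
Shift G→2, I→3.
Schedule D@1, E@1, F@1, G@2, H@1, I@3: d1:9  d2:10  d3:8  d4:8  d5:6 — peak 10.

10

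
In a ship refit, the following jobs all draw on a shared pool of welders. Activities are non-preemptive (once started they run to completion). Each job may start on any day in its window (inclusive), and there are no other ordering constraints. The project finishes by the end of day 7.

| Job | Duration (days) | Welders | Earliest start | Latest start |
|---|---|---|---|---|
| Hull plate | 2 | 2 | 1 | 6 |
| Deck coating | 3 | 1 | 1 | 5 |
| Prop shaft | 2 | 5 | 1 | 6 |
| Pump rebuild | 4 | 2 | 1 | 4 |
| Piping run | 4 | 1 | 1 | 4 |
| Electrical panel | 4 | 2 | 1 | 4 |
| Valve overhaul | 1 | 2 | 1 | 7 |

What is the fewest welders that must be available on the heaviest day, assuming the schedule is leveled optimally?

6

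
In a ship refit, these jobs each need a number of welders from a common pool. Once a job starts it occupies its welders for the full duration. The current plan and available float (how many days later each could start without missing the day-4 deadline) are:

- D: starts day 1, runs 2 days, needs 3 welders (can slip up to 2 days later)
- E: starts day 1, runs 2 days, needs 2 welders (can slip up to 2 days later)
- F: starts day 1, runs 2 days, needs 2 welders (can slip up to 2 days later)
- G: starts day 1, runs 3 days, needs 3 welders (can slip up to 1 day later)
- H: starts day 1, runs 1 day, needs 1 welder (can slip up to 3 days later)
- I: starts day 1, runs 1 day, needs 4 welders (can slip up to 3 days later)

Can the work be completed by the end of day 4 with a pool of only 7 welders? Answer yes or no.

Schedule D@1, E@3, F@3, G@2, H@2, I@1: d1:7  d2:7  d3:7  d4:7 — peak 7 ≤ 7.

yes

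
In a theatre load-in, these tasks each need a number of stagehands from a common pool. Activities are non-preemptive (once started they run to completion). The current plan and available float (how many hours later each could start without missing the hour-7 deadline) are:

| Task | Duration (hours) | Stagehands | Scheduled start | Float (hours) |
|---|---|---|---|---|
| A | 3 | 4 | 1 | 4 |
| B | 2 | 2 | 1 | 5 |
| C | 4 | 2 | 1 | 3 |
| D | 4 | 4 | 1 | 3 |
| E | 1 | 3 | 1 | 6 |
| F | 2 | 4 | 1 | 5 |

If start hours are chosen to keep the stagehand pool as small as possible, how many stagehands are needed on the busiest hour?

Early-start (A@1, B@1, C@1, D@1, E@1, F@1) gives peak 19: h1:19  h2:16  h3:10  h4:6  h5:0  h6:0  h7:0.
Shift D→4, E→5, F→6.
Schedule A@1, B@1, C@1, D@4, E@5, F@6: h1:8  h2:8  h3:6  h4:6  h5:7  h6:8  h7:8 — peak 8.
Total stagehand-hours = 51 over 7 hours ⇒ peak ≥ ⌈51/7⌉ = 8, so 8 is optimal.

8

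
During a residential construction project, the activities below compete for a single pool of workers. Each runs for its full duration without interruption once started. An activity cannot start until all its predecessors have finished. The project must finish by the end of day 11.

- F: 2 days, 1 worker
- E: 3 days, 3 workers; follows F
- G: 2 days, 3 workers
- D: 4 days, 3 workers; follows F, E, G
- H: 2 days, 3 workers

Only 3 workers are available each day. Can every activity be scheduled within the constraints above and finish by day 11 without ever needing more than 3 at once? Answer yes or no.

Total worker-days = 35; over 11 days the average is 35/11 > 3, so some day must exceed 3.

no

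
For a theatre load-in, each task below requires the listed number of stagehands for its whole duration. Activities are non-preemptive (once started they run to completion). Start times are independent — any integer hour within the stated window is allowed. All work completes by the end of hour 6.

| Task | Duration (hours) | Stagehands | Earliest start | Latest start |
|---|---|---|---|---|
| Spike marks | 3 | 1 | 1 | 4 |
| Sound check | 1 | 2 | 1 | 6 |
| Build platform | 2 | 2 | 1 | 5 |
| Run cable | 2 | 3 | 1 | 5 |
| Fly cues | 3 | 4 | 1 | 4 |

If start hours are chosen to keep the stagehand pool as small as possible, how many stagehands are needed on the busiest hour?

5

Early-start (Spike marks@1, Sound check@1, Build platform@1, Run cable@1, Fly cues@1) gives peak 12: h1:12  h2:10  h3:5  h4:0  h5:0  h6:0.
Shift Build platform→5, Run cable→5, Fly cues→2.
Schedule Spike marks@1, Sound check@1, Build platform@5, Run cable@5, Fly cues@2: h1:3  h2:5  h3:5  h4:4  h5:5  h6:5 — peak 5.
Total stagehand-hours = 27 over 6 hours ⇒ peak ≥ ⌈27/6⌉ = 5, so 5 is optimal.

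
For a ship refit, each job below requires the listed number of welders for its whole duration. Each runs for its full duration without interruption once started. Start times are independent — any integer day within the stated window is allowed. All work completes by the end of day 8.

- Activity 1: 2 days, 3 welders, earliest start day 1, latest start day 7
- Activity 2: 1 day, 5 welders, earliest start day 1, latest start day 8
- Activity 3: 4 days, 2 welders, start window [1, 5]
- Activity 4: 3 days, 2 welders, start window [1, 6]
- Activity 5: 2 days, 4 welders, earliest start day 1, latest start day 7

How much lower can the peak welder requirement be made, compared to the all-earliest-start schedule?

Early-start peak: d1:16  d2:11  d3:4  d4:2  d5:0  d6:0  d7:0  d8:0 ⇒ 16.
Leveled (Activity 1@1, Activity 2@6, Activity 3@1, Activity 4@3, Activity 5@7): d1:5  d2:5  d3:4  d4:4  d5:2  d6:5  d7:4  d8:4 ⇒ 5.
Reduction 16 − 5 = 11.

11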